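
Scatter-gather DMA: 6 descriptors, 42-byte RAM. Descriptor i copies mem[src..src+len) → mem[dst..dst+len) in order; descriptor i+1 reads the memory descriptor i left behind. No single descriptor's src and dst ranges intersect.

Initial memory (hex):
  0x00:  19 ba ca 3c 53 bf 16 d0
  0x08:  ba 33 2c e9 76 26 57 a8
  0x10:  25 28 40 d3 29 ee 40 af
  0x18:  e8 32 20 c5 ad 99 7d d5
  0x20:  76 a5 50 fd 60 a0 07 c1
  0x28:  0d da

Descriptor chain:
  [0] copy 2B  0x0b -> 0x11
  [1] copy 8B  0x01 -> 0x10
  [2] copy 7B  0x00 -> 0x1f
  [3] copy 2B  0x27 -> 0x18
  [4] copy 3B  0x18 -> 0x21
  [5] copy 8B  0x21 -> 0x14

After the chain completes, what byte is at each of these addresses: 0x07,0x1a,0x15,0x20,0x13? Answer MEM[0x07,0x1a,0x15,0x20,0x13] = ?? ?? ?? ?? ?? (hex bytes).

MEM[0x07,0x1a,0x15,0x20,0x13] = d0 c1 0d ba 53

[0] 0x0b->0x11 len=2 : e9 76
[1] 0x01->0x10 len=8 : ba ca 3c 53 bf 16 d0 ba
[2] 0x00->0x1f len=7 : 19 ba ca 3c 53 bf 16
[3] 0x27->0x18 len=2 : c1 0d
[4] 0x18->0x21 len=3 : c1 0d 20
[5] 0x21->0x14 len=8 : c1 0d 20 bf 16 07 c1 0d
query mem[0x07]=0xd0, mem[0x1a]=0xc1, mem[0x15]=0x0d, mem[0x20]=0xba, mem[0x13]=0x53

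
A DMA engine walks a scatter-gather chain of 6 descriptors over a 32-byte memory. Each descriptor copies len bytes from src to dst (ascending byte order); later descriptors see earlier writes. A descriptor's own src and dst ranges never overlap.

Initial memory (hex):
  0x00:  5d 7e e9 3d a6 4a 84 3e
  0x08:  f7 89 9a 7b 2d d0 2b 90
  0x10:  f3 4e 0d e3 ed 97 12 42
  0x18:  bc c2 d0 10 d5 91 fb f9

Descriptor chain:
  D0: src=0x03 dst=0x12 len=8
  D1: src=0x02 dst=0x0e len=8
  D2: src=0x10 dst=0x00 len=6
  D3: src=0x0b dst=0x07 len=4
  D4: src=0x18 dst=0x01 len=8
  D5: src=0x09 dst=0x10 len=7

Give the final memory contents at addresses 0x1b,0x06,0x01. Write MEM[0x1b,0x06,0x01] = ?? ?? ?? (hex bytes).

MEM[0x1b,0x06,0x01] = 10 91 89

[0] 0x03->0x12 len=8 : 3d a6 4a 84 3e f7 89 9a
[1] 0x02->0x0e len=8 : e9 3d a6 4a 84 3e f7 89
[2] 0x10->0x00 len=6 : a6 4a 84 3e f7 89
[3] 0x0b->0x07 len=4 : 7b 2d d0 e9
[4] 0x18->0x01 len=8 : 89 9a d0 10 d5 91 fb f9
[5] 0x09->0x10 len=7 : d0 e9 7b 2d d0 e9 3d
query mem[0x1b]=0x10, mem[0x06]=0x91, mem[0x01]=0x89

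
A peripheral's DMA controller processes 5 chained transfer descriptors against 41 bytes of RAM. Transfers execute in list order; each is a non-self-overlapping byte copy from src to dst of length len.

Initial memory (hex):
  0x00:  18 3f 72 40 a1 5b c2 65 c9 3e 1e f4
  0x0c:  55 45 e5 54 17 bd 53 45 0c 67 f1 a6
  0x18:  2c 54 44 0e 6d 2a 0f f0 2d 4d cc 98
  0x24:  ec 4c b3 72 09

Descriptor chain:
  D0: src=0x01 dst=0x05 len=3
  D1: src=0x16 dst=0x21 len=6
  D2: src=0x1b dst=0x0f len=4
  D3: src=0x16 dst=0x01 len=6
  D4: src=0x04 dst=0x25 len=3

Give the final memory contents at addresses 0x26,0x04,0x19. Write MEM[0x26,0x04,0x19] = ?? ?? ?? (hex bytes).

#0 dst[0x05+3] := {0x3f,0x72,0x40}
#1 dst[0x21+6] := {0xf1,0xa6,0x2c,0x54,0x44,0x0e}
#2 dst[0x0f+4] := {0x0e,0x6d,0x2a,0x0f}
#3 dst[0x01+6] := {0xf1,0xa6,0x2c,0x54,0x44,0x0e}
#4 dst[0x25+3] := {0x54,0x44,0x0e}
query mem[0x26]=0x44, mem[0x04]=0x54, mem[0x19]=0x54

MEM[0x26,0x04,0x19] = 44 54 54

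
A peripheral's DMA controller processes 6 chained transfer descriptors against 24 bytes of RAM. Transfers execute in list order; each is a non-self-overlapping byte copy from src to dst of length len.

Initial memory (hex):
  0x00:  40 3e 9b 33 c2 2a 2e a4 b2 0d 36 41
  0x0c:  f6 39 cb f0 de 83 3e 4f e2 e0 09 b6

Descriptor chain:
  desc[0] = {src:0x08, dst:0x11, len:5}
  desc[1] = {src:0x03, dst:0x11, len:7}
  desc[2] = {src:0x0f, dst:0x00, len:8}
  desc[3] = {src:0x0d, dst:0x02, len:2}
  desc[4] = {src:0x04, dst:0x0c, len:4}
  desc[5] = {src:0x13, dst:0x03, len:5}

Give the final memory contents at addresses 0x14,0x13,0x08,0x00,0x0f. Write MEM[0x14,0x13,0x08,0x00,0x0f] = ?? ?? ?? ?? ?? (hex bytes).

MEM[0x14,0x13,0x08,0x00,0x0f] = 2e 2a b2 f0 b2

D0: mem[0x11..0x15] <- [b2 0d 36 41 f6]
D1: mem[0x11..0x17] <- [33 c2 2a 2e a4 b2 0d]
D2: mem[0x00..0x07] <- [f0 de 33 c2 2a 2e a4 b2]
D3: mem[0x02..0x03] <- [39 cb]
D4: mem[0x0c..0x0f] <- [2a 2e a4 b2]
D5: mem[0x03..0x07] <- [2a 2e a4 b2 0d]
query mem[0x14]=0x2e, mem[0x13]=0x2a, mem[0x08]=0xb2, mem[0x00]=0xf0, mem[0x0f]=0xb2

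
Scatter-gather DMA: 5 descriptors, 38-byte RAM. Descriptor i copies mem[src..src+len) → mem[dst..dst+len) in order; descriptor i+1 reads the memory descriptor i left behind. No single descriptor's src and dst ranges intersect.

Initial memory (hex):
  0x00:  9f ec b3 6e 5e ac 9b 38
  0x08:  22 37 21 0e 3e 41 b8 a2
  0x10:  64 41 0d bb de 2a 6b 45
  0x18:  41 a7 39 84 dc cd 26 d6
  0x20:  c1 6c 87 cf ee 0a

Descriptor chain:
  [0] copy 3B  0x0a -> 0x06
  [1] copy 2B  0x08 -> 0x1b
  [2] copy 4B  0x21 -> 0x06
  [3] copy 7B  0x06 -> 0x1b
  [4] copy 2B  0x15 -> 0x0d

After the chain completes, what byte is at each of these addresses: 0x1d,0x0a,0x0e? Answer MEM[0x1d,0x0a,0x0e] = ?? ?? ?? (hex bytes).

[0] 0x0a->0x06 len=3 : 21 0e 3e
[1] 0x08->0x1b len=2 : 3e 37
[2] 0x21->0x06 len=4 : 6c 87 cf ee
[3] 0x06->0x1b len=7 : 6c 87 cf ee 21 0e 3e
[4] 0x15->0x0d len=2 : 2a 6b
query mem[0x1d]=0xcf, mem[0x0a]=0x21, mem[0x0e]=0x6b

MEM[0x1d,0x0a,0x0e] = cf 21 6b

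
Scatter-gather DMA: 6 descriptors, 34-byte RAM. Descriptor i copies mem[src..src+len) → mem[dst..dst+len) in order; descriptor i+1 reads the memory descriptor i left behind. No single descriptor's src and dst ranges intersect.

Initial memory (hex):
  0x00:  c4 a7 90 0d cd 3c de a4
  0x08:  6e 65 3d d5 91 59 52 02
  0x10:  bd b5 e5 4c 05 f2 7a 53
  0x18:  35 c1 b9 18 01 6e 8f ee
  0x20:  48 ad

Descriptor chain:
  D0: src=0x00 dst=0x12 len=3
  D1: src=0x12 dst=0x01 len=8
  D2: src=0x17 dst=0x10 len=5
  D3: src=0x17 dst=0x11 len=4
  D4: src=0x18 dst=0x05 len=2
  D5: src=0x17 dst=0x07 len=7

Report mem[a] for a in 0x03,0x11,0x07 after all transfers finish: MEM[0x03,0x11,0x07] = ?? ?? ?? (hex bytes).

[0] 0x00->0x12 len=3 : c4 a7 90
[1] 0x12->0x01 len=8 : c4 a7 90 f2 7a 53 35 c1
[2] 0x17->0x10 len=5 : 53 35 c1 b9 18
[3] 0x17->0x11 len=4 : 53 35 c1 b9
[4] 0x18->0x05 len=2 : 35 c1
[5] 0x17->0x07 len=7 : 53 35 c1 b9 18 01 6e
query mem[0x03]=0x90, mem[0x11]=0x53, mem[0x07]=0x53

MEM[0x03,0x11,0x07] = 90 53 53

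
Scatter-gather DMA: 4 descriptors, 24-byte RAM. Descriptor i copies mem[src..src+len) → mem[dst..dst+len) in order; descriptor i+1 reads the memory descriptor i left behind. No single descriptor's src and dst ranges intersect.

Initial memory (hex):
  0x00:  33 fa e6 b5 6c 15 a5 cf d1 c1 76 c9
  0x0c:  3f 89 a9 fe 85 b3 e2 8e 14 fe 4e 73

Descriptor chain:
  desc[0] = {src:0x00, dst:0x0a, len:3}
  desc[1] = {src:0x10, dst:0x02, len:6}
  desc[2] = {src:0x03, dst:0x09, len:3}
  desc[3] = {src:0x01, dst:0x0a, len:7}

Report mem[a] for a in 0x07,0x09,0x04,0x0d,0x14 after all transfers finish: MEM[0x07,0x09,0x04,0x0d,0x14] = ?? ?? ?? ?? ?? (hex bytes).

MEM[0x07,0x09,0x04,0x0d,0x14] = fe b3 e2 e2 14

  after D0: wrote 3B at 0x0a = 33fae6
  after D1: wrote 6B at 0x02 = 85b3e28e14fe
  after D2: wrote 3B at 0x09 = b3e28e
  after D3: wrote 7B at 0x0a = fa85b3e28e14fe
query mem[0x07]=0xfe, mem[0x09]=0xb3, mem[0x04]=0xe2, mem[0x0d]=0xe2, mem[0x14]=0x14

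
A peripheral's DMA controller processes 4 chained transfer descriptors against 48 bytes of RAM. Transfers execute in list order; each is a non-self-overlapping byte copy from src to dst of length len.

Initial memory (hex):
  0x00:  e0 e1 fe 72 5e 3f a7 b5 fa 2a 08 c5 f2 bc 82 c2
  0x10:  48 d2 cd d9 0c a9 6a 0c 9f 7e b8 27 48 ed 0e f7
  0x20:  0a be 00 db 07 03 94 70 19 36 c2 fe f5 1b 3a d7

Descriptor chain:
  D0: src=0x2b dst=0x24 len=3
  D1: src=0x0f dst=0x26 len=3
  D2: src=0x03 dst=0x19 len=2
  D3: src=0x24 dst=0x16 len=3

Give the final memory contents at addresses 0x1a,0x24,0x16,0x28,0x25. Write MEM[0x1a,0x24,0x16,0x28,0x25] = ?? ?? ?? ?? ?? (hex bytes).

#0 dst[0x24+3] := {0xfe,0xf5,0x1b}
#1 dst[0x26+3] := {0xc2,0x48,0xd2}
#2 dst[0x19+2] := {0x72,0x5e}
#3 dst[0x16+3] := {0xfe,0xf5,0xc2}
query mem[0x1a]=0x5e, mem[0x24]=0xfe, mem[0x16]=0xfe, mem[0x28]=0xd2, mem[0x25]=0xf5

MEM[0x1a,0x24,0x16,0x28,0x25] = 5e fe fe d2 f5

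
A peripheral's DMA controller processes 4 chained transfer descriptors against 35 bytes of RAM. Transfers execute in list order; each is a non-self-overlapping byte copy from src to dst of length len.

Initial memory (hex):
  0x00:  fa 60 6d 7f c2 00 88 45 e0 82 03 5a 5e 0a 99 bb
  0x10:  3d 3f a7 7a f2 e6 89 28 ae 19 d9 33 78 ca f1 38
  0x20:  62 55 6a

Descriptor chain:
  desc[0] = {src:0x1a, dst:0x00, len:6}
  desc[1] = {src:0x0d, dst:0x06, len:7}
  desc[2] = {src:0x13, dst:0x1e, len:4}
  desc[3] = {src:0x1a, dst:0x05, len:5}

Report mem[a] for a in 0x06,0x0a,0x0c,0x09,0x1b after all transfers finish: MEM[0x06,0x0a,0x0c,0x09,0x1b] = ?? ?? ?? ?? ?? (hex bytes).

  after D0: wrote 6B at 0x00 = d93378caf138
  after D1: wrote 7B at 0x06 = 0a99bb3d3fa77a
  after D2: wrote 4B at 0x1e = 7af2e689
  after D3: wrote 5B at 0x05 = d93378ca7a
query mem[0x06]=0x33, mem[0x0a]=0x3f, mem[0x0c]=0x7a, mem[0x09]=0x7a, mem[0x1b]=0x33

MEM[0x06,0x0a,0x0c,0x09,0x1b] = 33 3f 7a 7a 33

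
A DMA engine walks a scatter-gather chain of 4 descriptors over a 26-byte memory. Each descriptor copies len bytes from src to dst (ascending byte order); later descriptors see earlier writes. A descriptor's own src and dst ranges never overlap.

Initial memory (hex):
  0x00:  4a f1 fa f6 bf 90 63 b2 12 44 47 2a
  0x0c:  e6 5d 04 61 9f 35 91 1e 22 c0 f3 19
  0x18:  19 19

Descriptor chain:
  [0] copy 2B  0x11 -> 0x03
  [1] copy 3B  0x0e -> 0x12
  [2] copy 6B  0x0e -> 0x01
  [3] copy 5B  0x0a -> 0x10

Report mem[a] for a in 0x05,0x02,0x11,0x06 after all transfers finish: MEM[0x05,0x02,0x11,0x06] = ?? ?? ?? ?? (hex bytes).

MEM[0x05,0x02,0x11,0x06] = 04 61 2a 61

#0 dst[0x03+2] := {0x35,0x91}
#1 dst[0x12+3] := {0x04,0x61,0x9f}
#2 dst[0x01+6] := {0x04,0x61,0x9f,0x35,0x04,0x61}
#3 dst[0x10+5] := {0x47,0x2a,0xe6,0x5d,0x04}
query mem[0x05]=0x04, mem[0x02]=0x61, mem[0x11]=0x2a, mem[0x06]=0x61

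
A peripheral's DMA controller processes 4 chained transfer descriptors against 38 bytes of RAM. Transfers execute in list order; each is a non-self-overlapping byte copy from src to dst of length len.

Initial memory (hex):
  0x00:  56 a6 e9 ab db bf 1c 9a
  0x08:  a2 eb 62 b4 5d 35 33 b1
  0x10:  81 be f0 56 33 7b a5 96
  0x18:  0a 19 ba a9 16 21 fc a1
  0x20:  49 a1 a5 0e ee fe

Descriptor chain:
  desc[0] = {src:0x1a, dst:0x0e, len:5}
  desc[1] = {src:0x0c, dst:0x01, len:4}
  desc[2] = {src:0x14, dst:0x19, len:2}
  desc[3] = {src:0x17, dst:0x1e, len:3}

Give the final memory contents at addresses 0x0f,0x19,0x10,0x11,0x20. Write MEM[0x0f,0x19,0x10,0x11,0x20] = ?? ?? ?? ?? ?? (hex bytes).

  after D0: wrote 5B at 0x0e = baa91621fc
  after D1: wrote 4B at 0x01 = 5d35baa9
  after D2: wrote 2B at 0x19 = 337b
  after D3: wrote 3B at 0x1e = 960a33
query mem[0x0f]=0xa9, mem[0x19]=0x33, mem[0x10]=0x16, mem[0x11]=0x21, mem[0x20]=0x33

MEM[0x0f,0x19,0x10,0x11,0x20] = a9 33 16 21 33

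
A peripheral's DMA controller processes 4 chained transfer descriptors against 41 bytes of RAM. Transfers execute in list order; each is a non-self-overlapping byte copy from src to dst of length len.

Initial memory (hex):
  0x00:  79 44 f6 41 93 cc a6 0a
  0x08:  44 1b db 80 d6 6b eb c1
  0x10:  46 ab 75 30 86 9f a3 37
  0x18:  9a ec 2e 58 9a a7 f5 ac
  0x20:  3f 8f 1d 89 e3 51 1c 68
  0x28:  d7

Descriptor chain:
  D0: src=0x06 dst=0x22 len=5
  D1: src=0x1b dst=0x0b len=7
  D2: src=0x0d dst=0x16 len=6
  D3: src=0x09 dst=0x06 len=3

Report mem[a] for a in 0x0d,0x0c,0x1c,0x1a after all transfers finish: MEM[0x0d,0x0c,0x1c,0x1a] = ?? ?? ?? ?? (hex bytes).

MEM[0x0d,0x0c,0x1c,0x1a] = a7 9a 9a 8f

D0: mem[0x22..0x26] <- [a6 0a 44 1b db]
D1: mem[0x0b..0x11] <- [58 9a a7 f5 ac 3f 8f]
D2: mem[0x16..0x1b] <- [a7 f5 ac 3f 8f 75]
D3: mem[0x06..0x08] <- [1b db 58]
query mem[0x0d]=0xa7, mem[0x0c]=0x9a, mem[0x1c]=0x9a, mem[0x1a]=0x8f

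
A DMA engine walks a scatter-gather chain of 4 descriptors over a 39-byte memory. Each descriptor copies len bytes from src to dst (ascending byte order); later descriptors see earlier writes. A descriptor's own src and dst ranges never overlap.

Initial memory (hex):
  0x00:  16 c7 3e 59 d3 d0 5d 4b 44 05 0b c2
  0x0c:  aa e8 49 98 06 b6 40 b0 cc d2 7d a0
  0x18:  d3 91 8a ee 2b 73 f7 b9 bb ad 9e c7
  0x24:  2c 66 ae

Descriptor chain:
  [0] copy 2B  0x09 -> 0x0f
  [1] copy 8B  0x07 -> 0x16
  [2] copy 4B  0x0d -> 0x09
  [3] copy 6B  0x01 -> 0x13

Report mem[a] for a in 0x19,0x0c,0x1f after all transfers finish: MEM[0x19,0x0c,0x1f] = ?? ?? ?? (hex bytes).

D0: mem[0x0f..0x10] <- [05 0b]
D1: mem[0x16..0x1d] <- [4b 44 05 0b c2 aa e8 49]
D2: mem[0x09..0x0c] <- [e8 49 05 0b]
D3: mem[0x13..0x18] <- [c7 3e 59 d3 d0 5d]
query mem[0x19]=0x0b, mem[0x0c]=0x0b, mem[0x1f]=0xb9

MEM[0x19,0x0c,0x1f] = 0b 0b b9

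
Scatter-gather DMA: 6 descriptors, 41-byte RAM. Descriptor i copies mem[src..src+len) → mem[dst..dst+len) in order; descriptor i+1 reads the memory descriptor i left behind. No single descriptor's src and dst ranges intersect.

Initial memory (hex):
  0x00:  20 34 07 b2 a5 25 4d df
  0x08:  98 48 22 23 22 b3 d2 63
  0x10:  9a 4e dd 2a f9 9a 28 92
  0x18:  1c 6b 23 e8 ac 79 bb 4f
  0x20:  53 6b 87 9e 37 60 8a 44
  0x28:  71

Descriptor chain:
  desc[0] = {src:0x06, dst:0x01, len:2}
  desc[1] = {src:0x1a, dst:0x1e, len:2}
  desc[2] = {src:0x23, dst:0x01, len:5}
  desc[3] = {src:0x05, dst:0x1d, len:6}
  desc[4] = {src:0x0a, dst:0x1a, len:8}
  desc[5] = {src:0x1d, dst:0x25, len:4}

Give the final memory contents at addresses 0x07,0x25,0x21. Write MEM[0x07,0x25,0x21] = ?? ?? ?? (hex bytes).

MEM[0x07,0x25,0x21] = df b3 4e

  after D0: wrote 2B at 0x01 = 4ddf
  after D1: wrote 2B at 0x1e = 23e8
  after D2: wrote 5B at 0x01 = 9e37608a44
  after D3: wrote 6B at 0x1d = 444ddf984822
  after D4: wrote 8B at 0x1a = 222322b3d2639a4e
  after D5: wrote 4B at 0x25 = b3d2639a
query mem[0x07]=0xdf, mem[0x25]=0xb3, mem[0x21]=0x4e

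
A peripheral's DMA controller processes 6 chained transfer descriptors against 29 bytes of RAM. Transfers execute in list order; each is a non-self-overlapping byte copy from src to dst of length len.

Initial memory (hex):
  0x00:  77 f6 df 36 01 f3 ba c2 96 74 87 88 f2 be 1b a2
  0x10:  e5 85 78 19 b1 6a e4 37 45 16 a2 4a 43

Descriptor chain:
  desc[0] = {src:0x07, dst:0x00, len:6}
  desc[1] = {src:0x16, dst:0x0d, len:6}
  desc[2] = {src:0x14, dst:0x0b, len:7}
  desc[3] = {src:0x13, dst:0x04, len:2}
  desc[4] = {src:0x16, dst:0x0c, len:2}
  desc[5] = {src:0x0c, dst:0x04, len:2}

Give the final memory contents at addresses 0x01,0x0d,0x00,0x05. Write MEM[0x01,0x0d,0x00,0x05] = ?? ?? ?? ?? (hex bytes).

MEM[0x01,0x0d,0x00,0x05] = 96 37 c2 37

  after D0: wrote 6B at 0x00 = c296748788f2
  after D1: wrote 6B at 0x0d = e4374516a24a
  after D2: wrote 7B at 0x0b = b16ae4374516a2
  after D3: wrote 2B at 0x04 = 19b1
  after D4: wrote 2B at 0x0c = e437
  after D5: wrote 2B at 0x04 = e437
query mem[0x01]=0x96, mem[0x0d]=0x37, mem[0x00]=0xc2, mem[0x05]=0x37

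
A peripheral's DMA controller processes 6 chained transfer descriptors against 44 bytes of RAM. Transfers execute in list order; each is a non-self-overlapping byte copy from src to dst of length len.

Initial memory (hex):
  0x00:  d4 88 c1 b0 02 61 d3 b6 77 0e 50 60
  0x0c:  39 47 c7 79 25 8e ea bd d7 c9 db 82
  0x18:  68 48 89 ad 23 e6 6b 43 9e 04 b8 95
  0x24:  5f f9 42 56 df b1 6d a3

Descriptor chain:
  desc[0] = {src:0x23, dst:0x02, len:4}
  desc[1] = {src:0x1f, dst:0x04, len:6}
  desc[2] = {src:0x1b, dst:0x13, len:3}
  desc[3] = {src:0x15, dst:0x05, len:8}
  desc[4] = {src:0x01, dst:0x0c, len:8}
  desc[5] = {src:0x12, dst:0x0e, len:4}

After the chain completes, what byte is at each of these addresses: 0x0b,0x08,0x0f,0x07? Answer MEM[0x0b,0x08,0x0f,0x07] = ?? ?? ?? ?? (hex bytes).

MEM[0x0b,0x08,0x0f,0x07] = ad 68 68 82

#0 dst[0x02+4] := {0x95,0x5f,0xf9,0x42}
#1 dst[0x04+6] := {0x43,0x9e,0x04,0xb8,0x95,0x5f}
#2 dst[0x13+3] := {0xad,0x23,0xe6}
#3 dst[0x05+8] := {0xe6,0xdb,0x82,0x68,0x48,0x89,0xad,0x23}
#4 dst[0x0c+8] := {0x88,0x95,0x5f,0x43,0xe6,0xdb,0x82,0x68}
#5 dst[0x0e+4] := {0x82,0x68,0x23,0xe6}
query mem[0x0b]=0xad, mem[0x08]=0x68, mem[0x0f]=0x68, mem[0x07]=0x82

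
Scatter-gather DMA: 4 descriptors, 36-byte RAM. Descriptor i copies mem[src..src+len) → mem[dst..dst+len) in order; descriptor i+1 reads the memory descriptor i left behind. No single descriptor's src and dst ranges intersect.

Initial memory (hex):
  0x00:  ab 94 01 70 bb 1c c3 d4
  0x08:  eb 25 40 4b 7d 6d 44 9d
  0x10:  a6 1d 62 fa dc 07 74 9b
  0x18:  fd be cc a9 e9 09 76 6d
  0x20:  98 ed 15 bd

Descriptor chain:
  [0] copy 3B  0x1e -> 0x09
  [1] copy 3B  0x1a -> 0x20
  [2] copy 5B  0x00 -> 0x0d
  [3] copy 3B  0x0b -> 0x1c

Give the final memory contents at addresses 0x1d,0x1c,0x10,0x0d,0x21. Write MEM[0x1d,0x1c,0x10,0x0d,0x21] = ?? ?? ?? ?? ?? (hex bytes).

MEM[0x1d,0x1c,0x10,0x0d,0x21] = 7d 98 70 ab a9

  after D0: wrote 3B at 0x09 = 766d98
  after D1: wrote 3B at 0x20 = cca9e9
  after D2: wrote 5B at 0x0d = ab940170bb
  after D3: wrote 3B at 0x1c = 987dab
query mem[0x1d]=0x7d, mem[0x1c]=0x98, mem[0x10]=0x70, mem[0x0d]=0xab, mem[0x21]=0xa9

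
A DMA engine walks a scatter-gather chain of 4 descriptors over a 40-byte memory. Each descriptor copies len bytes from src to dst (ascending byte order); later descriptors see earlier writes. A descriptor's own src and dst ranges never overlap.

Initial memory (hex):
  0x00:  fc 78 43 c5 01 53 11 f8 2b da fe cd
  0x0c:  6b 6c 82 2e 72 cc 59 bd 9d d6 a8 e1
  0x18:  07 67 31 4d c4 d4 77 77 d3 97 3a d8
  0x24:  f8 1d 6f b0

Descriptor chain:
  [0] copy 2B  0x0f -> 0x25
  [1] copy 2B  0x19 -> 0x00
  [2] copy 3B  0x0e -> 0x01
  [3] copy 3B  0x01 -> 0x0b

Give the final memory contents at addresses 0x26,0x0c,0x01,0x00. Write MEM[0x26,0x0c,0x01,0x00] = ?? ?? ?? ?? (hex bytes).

D0: mem[0x25..0x26] <- [2e 72]
D1: mem[0x00..0x01] <- [67 31]
D2: mem[0x01..0x03] <- [82 2e 72]
D3: mem[0x0b..0x0d] <- [82 2e 72]
query mem[0x26]=0x72, mem[0x0c]=0x2e, mem[0x01]=0x82, mem[0x00]=0x67

MEM[0x26,0x0c,0x01,0x00] = 72 2e 82 67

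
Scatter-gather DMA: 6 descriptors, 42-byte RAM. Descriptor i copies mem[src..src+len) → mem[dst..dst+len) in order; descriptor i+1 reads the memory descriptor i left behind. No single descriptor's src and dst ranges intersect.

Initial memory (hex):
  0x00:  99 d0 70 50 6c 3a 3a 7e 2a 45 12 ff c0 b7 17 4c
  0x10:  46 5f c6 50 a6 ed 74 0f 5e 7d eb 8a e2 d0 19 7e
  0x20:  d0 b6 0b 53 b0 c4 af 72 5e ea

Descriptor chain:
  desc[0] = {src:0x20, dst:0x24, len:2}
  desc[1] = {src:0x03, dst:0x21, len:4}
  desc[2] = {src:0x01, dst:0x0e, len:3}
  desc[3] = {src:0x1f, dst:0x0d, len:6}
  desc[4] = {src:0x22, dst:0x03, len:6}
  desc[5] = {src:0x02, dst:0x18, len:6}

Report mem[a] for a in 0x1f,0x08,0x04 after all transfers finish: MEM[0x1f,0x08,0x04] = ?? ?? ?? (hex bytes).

#0 dst[0x24+2] := {0xd0,0xb6}
#1 dst[0x21+4] := {0x50,0x6c,0x3a,0x3a}
#2 dst[0x0e+3] := {0xd0,0x70,0x50}
#3 dst[0x0d+6] := {0x7e,0xd0,0x50,0x6c,0x3a,0x3a}
#4 dst[0x03+6] := {0x6c,0x3a,0x3a,0xb6,0xaf,0x72}
#5 dst[0x18+6] := {0x70,0x6c,0x3a,0x3a,0xb6,0xaf}
query mem[0x1f]=0x7e, mem[0x08]=0x72, mem[0x04]=0x3a

MEM[0x1f,0x08,0x04] = 7e 72 3a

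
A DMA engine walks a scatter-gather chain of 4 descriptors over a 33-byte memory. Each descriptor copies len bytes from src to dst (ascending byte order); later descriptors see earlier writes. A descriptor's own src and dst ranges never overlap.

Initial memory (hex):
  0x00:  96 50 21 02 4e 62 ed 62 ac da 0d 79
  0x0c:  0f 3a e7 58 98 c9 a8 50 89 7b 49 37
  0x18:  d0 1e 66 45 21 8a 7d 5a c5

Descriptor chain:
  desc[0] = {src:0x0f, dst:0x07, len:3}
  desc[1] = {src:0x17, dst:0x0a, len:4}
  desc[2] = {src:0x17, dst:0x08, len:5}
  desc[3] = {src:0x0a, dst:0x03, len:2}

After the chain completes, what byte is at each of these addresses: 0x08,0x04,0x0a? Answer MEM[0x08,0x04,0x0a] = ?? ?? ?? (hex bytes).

  after D0: wrote 3B at 0x07 = 5898c9
  after D1: wrote 4B at 0x0a = 37d01e66
  after D2: wrote 5B at 0x08 = 37d01e6645
  after D3: wrote 2B at 0x03 = 1e66
query mem[0x08]=0x37, mem[0x04]=0x66, mem[0x0a]=0x1e

MEM[0x08,0x04,0x0a] = 37 66 1e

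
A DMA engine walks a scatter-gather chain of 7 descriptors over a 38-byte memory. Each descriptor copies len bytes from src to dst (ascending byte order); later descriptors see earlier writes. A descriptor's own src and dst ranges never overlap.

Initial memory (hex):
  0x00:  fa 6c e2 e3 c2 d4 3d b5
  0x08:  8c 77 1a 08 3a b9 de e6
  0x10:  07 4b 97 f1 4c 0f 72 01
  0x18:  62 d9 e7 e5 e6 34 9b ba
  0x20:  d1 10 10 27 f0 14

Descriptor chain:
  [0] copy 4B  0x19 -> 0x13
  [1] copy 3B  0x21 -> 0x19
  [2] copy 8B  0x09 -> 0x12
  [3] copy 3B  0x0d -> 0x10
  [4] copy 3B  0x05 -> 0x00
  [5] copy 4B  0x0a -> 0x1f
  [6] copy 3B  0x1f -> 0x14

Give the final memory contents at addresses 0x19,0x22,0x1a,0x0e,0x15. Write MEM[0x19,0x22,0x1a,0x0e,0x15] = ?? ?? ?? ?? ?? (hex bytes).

MEM[0x19,0x22,0x1a,0x0e,0x15] = 07 b9 10 de 08

  after D0: wrote 4B at 0x13 = d9e7e5e6
  after D1: wrote 3B at 0x19 = 101027
  after D2: wrote 8B at 0x12 = 771a083ab9dee607
  after D3: wrote 3B at 0x10 = b9dee6
  after D4: wrote 3B at 0x00 = d43db5
  after D5: wrote 4B at 0x1f = 1a083ab9
  after D6: wrote 3B at 0x14 = 1a083a
query mem[0x19]=0x07, mem[0x22]=0xb9, mem[0x1a]=0x10, mem[0x0e]=0xde, mem[0x15]=0x08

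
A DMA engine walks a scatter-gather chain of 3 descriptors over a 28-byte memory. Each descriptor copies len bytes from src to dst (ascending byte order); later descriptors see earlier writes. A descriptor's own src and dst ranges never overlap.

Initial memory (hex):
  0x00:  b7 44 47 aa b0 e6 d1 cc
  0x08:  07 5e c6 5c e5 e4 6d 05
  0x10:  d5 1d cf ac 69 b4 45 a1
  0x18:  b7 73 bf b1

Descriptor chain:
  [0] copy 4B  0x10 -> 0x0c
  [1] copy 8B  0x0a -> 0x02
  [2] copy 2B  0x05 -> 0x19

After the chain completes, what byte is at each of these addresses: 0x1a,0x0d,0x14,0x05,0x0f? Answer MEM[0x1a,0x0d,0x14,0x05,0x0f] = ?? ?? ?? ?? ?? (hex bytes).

MEM[0x1a,0x0d,0x14,0x05,0x0f] = cf 1d 69 1d ac

[0] 0x10->0x0c len=4 : d5 1d cf ac
[1] 0x0a->0x02 len=8 : c6 5c d5 1d cf ac d5 1d
[2] 0x05->0x19 len=2 : 1d cf
query mem[0x1a]=0xcf, mem[0x0d]=0x1d, mem[0x14]=0x69, mem[0x05]=0x1d, mem[0x0f]=0xac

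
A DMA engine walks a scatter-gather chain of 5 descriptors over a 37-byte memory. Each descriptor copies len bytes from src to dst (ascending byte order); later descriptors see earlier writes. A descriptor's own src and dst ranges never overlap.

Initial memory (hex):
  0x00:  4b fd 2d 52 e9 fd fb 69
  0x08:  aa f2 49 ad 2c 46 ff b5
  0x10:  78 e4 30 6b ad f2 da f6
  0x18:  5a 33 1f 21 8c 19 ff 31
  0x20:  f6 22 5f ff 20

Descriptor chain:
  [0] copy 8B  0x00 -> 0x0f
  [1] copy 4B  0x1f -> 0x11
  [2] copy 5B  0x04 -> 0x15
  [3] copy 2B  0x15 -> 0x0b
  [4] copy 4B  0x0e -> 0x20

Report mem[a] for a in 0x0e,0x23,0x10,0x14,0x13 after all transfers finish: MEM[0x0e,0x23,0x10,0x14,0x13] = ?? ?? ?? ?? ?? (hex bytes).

[0] 0x00->0x0f len=8 : 4b fd 2d 52 e9 fd fb 69
[1] 0x1f->0x11 len=4 : 31 f6 22 5f
[2] 0x04->0x15 len=5 : e9 fd fb 69 aa
[3] 0x15->0x0b len=2 : e9 fd
[4] 0x0e->0x20 len=4 : ff 4b fd 31
query mem[0x0e]=0xff, mem[0x23]=0x31, mem[0x10]=0xfd, mem[0x14]=0x5f, mem[0x13]=0x22

MEM[0x0e,0x23,0x10,0x14,0x13] = ff 31 fd 5f 22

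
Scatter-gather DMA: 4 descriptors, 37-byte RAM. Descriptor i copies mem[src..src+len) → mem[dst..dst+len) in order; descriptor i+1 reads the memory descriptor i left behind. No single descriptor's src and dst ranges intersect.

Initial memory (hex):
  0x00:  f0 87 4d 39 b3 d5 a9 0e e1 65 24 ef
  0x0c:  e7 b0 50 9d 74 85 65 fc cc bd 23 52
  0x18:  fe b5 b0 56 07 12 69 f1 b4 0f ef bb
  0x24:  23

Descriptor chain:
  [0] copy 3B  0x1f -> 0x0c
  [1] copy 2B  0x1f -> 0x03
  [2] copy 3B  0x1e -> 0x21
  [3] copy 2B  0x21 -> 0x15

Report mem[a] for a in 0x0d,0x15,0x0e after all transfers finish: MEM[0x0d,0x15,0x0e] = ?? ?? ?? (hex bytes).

#0 dst[0x0c+3] := {0xf1,0xb4,0x0f}
#1 dst[0x03+2] := {0xf1,0xb4}
#2 dst[0x21+3] := {0x69,0xf1,0xb4}
#3 dst[0x15+2] := {0x69,0xf1}
query mem[0x0d]=0xb4, mem[0x15]=0x69, mem[0x0e]=0x0f

MEM[0x0d,0x15,0x0e] = b4 69 0f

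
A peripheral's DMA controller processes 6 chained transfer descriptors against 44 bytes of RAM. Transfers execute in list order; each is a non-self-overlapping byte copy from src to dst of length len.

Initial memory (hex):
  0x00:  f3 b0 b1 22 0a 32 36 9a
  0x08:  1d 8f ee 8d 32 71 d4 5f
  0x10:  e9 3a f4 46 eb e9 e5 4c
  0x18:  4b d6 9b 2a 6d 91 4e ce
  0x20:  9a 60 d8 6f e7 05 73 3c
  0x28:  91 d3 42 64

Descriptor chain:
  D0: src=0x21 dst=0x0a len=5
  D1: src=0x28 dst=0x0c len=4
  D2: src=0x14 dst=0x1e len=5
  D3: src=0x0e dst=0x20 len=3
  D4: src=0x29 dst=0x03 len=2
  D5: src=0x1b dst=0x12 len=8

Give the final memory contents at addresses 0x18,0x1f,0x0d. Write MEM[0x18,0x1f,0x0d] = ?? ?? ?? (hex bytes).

MEM[0x18,0x1f,0x0d] = 64 e9 d3

[0] 0x21->0x0a len=5 : 60 d8 6f e7 05
[1] 0x28->0x0c len=4 : 91 d3 42 64
[2] 0x14->0x1e len=5 : eb e9 e5 4c 4b
[3] 0x0e->0x20 len=3 : 42 64 e9
[4] 0x29->0x03 len=2 : d3 42
[5] 0x1b->0x12 len=8 : 2a 6d 91 eb e9 42 64 e9
query mem[0x18]=0x64, mem[0x1f]=0xe9, mem[0x0d]=0xd3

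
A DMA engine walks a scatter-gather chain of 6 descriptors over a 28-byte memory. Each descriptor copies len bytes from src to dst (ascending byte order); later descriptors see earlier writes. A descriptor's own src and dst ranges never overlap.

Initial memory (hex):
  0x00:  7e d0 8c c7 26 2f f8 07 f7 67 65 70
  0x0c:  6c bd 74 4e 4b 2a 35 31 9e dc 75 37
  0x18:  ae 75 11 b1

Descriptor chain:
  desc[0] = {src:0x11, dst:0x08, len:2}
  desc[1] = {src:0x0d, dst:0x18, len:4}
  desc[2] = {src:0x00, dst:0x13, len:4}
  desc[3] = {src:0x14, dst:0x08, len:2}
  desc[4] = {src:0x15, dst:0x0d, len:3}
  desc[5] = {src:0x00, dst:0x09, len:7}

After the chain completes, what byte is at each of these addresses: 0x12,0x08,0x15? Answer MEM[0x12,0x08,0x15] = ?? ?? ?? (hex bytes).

[0] 0x11->0x08 len=2 : 2a 35
[1] 0x0d->0x18 len=4 : bd 74 4e 4b
[2] 0x00->0x13 len=4 : 7e d0 8c c7
[3] 0x14->0x08 len=2 : d0 8c
[4] 0x15->0x0d len=3 : 8c c7 37
[5] 0x00->0x09 len=7 : 7e d0 8c c7 26 2f f8
query mem[0x12]=0x35, mem[0x08]=0xd0, mem[0x15]=0x8c

MEM[0x12,0x08,0x15] = 35 d0 8c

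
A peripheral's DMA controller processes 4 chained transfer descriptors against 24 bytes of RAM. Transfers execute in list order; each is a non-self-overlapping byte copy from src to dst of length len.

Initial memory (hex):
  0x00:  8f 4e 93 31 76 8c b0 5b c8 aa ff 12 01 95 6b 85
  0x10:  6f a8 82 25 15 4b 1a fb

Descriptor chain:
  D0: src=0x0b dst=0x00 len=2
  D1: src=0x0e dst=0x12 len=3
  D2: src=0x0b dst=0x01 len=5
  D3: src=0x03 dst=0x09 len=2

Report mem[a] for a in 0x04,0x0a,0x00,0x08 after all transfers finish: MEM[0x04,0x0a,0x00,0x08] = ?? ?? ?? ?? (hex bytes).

MEM[0x04,0x0a,0x00,0x08] = 6b 6b 12 c8

  after D0: wrote 2B at 0x00 = 1201
  after D1: wrote 3B at 0x12 = 6b856f
  after D2: wrote 5B at 0x01 = 1201956b85
  after D3: wrote 2B at 0x09 = 956b
query mem[0x04]=0x6b, mem[0x0a]=0x6b, mem[0x00]=0x12, mem[0x08]=0xc8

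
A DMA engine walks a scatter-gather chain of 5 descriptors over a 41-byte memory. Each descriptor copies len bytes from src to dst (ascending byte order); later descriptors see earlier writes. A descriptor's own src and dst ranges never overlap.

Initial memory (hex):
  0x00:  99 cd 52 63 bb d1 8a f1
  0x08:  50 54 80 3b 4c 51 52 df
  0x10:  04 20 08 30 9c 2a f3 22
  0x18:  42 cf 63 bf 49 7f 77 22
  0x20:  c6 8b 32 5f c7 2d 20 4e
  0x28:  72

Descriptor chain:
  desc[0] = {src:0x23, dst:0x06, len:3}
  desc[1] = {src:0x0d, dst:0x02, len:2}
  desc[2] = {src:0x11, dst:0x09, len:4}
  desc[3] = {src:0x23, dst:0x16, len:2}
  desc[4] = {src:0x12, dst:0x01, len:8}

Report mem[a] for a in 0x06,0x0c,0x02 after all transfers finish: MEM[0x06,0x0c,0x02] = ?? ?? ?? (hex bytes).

[0] 0x23->0x06 len=3 : 5f c7 2d
[1] 0x0d->0x02 len=2 : 51 52
[2] 0x11->0x09 len=4 : 20 08 30 9c
[3] 0x23->0x16 len=2 : 5f c7
[4] 0x12->0x01 len=8 : 08 30 9c 2a 5f c7 42 cf
query mem[0x06]=0xc7, mem[0x0c]=0x9c, mem[0x02]=0x30

MEM[0x06,0x0c,0x02] = c7 9c 30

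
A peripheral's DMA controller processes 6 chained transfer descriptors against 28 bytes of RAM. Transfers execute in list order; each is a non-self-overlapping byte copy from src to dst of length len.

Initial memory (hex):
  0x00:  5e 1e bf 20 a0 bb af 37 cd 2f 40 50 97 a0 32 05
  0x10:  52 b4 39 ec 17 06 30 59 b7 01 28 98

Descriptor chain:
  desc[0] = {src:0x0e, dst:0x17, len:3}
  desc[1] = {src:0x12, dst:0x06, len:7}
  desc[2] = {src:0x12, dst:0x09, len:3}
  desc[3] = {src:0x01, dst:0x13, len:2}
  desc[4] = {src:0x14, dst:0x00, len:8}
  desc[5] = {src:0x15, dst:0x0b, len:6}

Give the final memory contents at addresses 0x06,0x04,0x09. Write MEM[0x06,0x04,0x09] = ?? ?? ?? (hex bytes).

[0] 0x0e->0x17 len=3 : 32 05 52
[1] 0x12->0x06 len=7 : 39 ec 17 06 30 32 05
[2] 0x12->0x09 len=3 : 39 ec 17
[3] 0x01->0x13 len=2 : 1e bf
[4] 0x14->0x00 len=8 : bf 06 30 32 05 52 28 98
[5] 0x15->0x0b len=6 : 06 30 32 05 52 28
query mem[0x06]=0x28, mem[0x04]=0x05, mem[0x09]=0x39

MEM[0x06,0x04,0x09] = 28 05 39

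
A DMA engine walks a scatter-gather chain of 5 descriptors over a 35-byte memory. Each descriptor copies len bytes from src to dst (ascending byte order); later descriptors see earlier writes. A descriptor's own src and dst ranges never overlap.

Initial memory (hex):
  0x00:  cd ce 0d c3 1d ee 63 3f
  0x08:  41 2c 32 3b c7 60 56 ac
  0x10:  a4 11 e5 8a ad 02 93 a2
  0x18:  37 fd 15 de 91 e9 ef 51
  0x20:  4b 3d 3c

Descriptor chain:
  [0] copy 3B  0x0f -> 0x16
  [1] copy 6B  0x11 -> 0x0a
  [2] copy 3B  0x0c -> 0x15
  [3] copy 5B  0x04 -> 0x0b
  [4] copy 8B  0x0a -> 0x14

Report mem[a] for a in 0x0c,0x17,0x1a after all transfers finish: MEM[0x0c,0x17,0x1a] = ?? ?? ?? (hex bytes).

MEM[0x0c,0x17,0x1a] = ee 63 a4

[0] 0x0f->0x16 len=3 : ac a4 11
[1] 0x11->0x0a len=6 : 11 e5 8a ad 02 ac
[2] 0x0c->0x15 len=3 : 8a ad 02
[3] 0x04->0x0b len=5 : 1d ee 63 3f 41
[4] 0x0a->0x14 len=8 : 11 1d ee 63 3f 41 a4 11
query mem[0x0c]=0xee, mem[0x17]=0x63, mem[0x1a]=0xa4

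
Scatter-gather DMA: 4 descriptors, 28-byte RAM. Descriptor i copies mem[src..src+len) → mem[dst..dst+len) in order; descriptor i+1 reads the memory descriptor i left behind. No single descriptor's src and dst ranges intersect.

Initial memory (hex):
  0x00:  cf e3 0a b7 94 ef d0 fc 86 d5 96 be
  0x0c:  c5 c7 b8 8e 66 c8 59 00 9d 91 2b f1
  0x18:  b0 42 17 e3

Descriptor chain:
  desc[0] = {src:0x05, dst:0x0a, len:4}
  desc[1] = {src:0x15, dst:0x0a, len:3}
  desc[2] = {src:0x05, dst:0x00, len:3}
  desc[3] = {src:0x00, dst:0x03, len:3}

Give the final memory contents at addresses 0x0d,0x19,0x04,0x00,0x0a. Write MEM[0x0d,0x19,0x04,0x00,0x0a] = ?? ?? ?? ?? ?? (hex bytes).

[0] 0x05->0x0a len=4 : ef d0 fc 86
[1] 0x15->0x0a len=3 : 91 2b f1
[2] 0x05->0x00 len=3 : ef d0 fc
[3] 0x00->0x03 len=3 : ef d0 fc
query mem[0x0d]=0x86, mem[0x19]=0x42, mem[0x04]=0xd0, mem[0x00]=0xef, mem[0x0a]=0x91

MEM[0x0d,0x19,0x04,0x00,0x0a] = 86 42 d0 ef 91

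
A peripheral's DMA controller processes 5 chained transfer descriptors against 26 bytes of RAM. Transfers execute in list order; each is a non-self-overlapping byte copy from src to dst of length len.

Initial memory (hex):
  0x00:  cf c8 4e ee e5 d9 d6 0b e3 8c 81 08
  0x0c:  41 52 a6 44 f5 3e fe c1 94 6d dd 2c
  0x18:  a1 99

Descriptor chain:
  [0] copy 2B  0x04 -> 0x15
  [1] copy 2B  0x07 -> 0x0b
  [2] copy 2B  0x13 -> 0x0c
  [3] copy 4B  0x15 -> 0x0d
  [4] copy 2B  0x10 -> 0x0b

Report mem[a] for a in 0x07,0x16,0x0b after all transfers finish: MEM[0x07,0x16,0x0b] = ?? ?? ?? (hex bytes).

#0 dst[0x15+2] := {0xe5,0xd9}
#1 dst[0x0b+2] := {0x0b,0xe3}
#2 dst[0x0c+2] := {0xc1,0x94}
#3 dst[0x0d+4] := {0xe5,0xd9,0x2c,0xa1}
#4 dst[0x0b+2] := {0xa1,0x3e}
query mem[0x07]=0x0b, mem[0x16]=0xd9, mem[0x0b]=0xa1

MEM[0x07,0x16,0x0b] = 0b d9 a1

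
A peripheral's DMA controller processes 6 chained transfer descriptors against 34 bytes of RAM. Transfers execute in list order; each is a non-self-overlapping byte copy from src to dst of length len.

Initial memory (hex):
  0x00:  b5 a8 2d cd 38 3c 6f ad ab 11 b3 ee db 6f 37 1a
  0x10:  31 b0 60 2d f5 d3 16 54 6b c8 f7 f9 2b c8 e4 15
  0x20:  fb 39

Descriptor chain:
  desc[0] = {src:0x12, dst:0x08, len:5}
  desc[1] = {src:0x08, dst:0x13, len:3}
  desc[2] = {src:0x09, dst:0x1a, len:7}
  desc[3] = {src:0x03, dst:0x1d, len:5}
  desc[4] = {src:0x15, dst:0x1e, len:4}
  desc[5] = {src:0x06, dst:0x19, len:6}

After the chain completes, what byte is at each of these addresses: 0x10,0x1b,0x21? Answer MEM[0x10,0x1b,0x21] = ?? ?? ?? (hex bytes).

  after D0: wrote 5B at 0x08 = 602df5d316
  after D1: wrote 3B at 0x13 = 602df5
  after D2: wrote 7B at 0x1a = 2df5d3166f371a
  after D3: wrote 5B at 0x1d = cd383c6fad
  after D4: wrote 4B at 0x1e = f516546b
  after D5: wrote 6B at 0x19 = 6fad602df5d3
query mem[0x10]=0x31, mem[0x1b]=0x60, mem[0x21]=0x6b

MEM[0x10,0x1b,0x21] = 31 60 6b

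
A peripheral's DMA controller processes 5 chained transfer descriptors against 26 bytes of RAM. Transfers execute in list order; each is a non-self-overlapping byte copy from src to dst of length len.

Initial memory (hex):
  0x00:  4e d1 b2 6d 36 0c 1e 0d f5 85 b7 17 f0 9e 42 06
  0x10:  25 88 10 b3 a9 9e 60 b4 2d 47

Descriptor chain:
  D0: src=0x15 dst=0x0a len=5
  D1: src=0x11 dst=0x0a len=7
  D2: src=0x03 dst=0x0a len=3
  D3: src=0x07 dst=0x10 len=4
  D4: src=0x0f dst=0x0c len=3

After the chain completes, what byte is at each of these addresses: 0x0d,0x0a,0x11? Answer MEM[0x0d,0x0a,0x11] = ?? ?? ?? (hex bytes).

MEM[0x0d,0x0a,0x11] = 0d 6d f5

  after D0: wrote 5B at 0x0a = 9e60b42d47
  after D1: wrote 7B at 0x0a = 8810b3a99e60b4
  after D2: wrote 3B at 0x0a = 6d360c
  after D3: wrote 4B at 0x10 = 0df5856d
  after D4: wrote 3B at 0x0c = 600df5
query mem[0x0d]=0x0d, mem[0x0a]=0x6d, mem[0x11]=0xf5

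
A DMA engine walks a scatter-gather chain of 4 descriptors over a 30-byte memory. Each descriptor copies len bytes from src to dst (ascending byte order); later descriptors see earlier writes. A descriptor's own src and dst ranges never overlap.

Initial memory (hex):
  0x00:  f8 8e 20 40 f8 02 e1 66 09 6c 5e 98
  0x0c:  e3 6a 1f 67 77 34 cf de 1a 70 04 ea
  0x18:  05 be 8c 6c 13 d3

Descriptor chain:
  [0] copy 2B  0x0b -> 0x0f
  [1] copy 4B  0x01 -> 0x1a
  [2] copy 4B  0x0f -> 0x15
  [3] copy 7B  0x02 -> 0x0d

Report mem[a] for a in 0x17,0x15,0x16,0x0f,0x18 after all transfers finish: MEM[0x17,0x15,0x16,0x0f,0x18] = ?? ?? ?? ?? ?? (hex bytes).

MEM[0x17,0x15,0x16,0x0f,0x18] = 34 98 e3 f8 cf

D0: mem[0x0f..0x10] <- [98 e3]
D1: mem[0x1a..0x1d] <- [8e 20 40 f8]
D2: mem[0x15..0x18] <- [98 e3 34 cf]
D3: mem[0x0d..0x13] <- [20 40 f8 02 e1 66 09]
query mem[0x17]=0x34, mem[0x15]=0x98, mem[0x16]=0xe3, mem[0x0f]=0xf8, mem[0x18]=0xcf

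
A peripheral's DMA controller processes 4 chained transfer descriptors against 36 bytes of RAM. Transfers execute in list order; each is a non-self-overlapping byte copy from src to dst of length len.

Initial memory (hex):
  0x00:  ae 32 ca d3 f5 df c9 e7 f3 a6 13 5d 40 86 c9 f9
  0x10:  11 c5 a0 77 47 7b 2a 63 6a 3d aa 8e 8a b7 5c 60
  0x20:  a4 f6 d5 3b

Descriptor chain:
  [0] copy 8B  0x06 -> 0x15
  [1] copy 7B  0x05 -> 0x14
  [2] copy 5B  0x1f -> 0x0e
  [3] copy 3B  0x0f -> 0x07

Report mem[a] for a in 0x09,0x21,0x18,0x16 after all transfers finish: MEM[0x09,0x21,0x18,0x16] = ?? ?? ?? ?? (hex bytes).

[0] 0x06->0x15 len=8 : c9 e7 f3 a6 13 5d 40 86
[1] 0x05->0x14 len=7 : df c9 e7 f3 a6 13 5d
[2] 0x1f->0x0e len=5 : 60 a4 f6 d5 3b
[3] 0x0f->0x07 len=3 : a4 f6 d5
query mem[0x09]=0xd5, mem[0x21]=0xf6, mem[0x18]=0xa6, mem[0x16]=0xe7

MEM[0x09,0x21,0x18,0x16] = d5 f6 a6 e7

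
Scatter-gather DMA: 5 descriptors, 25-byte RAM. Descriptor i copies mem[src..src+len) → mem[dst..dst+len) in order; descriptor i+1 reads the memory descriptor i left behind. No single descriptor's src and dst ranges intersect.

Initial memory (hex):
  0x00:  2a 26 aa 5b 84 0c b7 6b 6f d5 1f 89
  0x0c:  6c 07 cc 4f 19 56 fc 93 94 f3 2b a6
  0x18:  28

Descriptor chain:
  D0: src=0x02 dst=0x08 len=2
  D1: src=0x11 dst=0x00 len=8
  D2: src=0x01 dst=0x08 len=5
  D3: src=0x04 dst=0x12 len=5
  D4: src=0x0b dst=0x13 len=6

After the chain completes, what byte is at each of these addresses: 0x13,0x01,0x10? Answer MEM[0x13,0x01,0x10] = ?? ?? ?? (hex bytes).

MEM[0x13,0x01,0x10] = f3 fc 19

#0 dst[0x08+2] := {0xaa,0x5b}
#1 dst[0x00+8] := {0x56,0xfc,0x93,0x94,0xf3,0x2b,0xa6,0x28}
#2 dst[0x08+5] := {0xfc,0x93,0x94,0xf3,0x2b}
#3 dst[0x12+5] := {0xf3,0x2b,0xa6,0x28,0xfc}
#4 dst[0x13+6] := {0xf3,0x2b,0x07,0xcc,0x4f,0x19}
query mem[0x13]=0xf3, mem[0x01]=0xfc, mem[0x10]=0x19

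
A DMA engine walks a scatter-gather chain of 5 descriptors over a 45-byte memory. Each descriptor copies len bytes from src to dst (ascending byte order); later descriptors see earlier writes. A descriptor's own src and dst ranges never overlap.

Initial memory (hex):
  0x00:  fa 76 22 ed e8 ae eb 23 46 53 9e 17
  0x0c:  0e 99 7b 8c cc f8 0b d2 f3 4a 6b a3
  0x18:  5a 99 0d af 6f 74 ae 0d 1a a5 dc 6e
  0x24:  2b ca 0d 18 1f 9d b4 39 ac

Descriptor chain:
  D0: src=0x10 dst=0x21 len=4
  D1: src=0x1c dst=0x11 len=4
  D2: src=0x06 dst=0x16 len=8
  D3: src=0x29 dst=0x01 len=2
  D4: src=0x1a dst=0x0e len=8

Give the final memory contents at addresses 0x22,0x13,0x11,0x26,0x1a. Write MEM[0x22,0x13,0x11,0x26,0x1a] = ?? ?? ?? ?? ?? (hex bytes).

[0] 0x10->0x21 len=4 : cc f8 0b d2
[1] 0x1c->0x11 len=4 : 6f 74 ae 0d
[2] 0x06->0x16 len=8 : eb 23 46 53 9e 17 0e 99
[3] 0x29->0x01 len=2 : 9d b4
[4] 0x1a->0x0e len=8 : 9e 17 0e 99 ae 0d 1a cc
query mem[0x22]=0xf8, mem[0x13]=0x0d, mem[0x11]=0x99, mem[0x26]=0x0d, mem[0x1a]=0x9e

MEM[0x22,0x13,0x11,0x26,0x1a] = f8 0d 99 0d 9e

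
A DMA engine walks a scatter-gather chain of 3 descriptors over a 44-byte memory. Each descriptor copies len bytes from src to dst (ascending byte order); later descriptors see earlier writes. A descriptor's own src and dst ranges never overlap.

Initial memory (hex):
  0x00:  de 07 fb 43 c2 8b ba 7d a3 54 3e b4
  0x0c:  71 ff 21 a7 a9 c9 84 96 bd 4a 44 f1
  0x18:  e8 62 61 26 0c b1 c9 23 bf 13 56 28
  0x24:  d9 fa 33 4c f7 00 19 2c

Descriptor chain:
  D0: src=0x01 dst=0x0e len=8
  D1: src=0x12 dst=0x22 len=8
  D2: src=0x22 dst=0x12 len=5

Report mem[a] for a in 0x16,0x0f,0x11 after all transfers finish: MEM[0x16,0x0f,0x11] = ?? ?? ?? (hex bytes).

[0] 0x01->0x0e len=8 : 07 fb 43 c2 8b ba 7d a3
[1] 0x12->0x22 len=8 : 8b ba 7d a3 44 f1 e8 62
[2] 0x22->0x12 len=5 : 8b ba 7d a3 44
query mem[0x16]=0x44, mem[0x0f]=0xfb, mem[0x11]=0xc2

MEM[0x16,0x0f,0x11] = 44 fb c2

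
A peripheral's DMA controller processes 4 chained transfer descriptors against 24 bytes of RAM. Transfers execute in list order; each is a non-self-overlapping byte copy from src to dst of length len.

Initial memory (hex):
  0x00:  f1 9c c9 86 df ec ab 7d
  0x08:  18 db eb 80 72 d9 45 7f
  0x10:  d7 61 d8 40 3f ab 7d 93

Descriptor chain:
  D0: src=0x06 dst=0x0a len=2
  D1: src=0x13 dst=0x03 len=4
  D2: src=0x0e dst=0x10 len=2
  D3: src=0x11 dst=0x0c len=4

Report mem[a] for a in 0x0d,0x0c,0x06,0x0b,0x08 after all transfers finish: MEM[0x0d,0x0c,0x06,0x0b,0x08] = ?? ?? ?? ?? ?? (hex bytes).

MEM[0x0d,0x0c,0x06,0x0b,0x08] = d8 7f 7d 7d 18

[0] 0x06->0x0a len=2 : ab 7d
[1] 0x13->0x03 len=4 : 40 3f ab 7d
[2] 0x0e->0x10 len=2 : 45 7f
[3] 0x11->0x0c len=4 : 7f d8 40 3f
query mem[0x0d]=0xd8, mem[0x0c]=0x7f, mem[0x06]=0x7d, mem[0x0b]=0x7d, mem[0x08]=0x18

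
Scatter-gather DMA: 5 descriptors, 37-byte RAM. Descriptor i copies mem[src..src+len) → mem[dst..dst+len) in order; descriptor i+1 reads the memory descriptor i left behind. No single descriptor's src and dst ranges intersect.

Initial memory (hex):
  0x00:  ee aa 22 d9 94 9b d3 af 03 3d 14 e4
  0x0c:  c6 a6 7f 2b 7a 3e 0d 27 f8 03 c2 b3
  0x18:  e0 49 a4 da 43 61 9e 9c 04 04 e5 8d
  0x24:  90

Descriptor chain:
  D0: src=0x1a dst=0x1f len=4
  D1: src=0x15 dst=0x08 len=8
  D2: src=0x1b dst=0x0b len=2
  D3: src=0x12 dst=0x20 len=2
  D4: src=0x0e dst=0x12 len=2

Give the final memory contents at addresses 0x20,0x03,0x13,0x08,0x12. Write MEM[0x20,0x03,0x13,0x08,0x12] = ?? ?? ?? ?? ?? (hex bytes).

[0] 0x1a->0x1f len=4 : a4 da 43 61
[1] 0x15->0x08 len=8 : 03 c2 b3 e0 49 a4 da 43
[2] 0x1b->0x0b len=2 : da 43
[3] 0x12->0x20 len=2 : 0d 27
[4] 0x0e->0x12 len=2 : da 43
query mem[0x20]=0x0d, mem[0x03]=0xd9, mem[0x13]=0x43, mem[0x08]=0x03, mem[0x12]=0xda

MEM[0x20,0x03,0x13,0x08,0x12] = 0d d9 43 03 da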